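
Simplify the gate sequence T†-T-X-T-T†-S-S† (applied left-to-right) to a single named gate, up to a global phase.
X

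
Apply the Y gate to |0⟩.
i|1⟩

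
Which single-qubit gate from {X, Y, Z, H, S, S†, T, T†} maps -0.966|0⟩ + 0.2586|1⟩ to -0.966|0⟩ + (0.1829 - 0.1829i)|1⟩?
T†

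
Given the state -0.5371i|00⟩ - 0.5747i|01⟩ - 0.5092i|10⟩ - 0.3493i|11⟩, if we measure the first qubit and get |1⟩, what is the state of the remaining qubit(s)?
-0.8246i|0⟩ - 0.5657i|1⟩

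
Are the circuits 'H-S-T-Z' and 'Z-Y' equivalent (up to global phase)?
No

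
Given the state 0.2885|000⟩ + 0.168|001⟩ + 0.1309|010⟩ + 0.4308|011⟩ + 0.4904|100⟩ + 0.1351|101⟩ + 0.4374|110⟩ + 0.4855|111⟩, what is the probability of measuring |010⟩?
0.01713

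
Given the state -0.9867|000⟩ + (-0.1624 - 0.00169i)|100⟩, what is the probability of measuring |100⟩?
0.02638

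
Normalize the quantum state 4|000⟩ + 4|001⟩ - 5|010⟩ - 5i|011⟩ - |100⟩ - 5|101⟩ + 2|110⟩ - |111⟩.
0.3763|000⟩ + 0.3763|001⟩ - 0.4704|010⟩ - 0.4704i|011⟩ - 0.09407|100⟩ - 0.4704|101⟩ + 0.1881|110⟩ - 0.09407|111⟩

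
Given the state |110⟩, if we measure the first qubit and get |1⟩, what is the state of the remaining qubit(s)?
|10⟩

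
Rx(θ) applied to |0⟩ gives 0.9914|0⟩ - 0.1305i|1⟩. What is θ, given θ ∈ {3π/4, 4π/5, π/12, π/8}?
π/12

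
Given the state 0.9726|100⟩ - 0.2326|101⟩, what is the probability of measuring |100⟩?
0.946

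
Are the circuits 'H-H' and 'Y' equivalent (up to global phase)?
No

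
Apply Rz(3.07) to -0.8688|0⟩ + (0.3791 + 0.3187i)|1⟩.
(-0.03109 + 0.8682i)|0⟩ + (-0.3049 + 0.3903i)|1⟩

Rz(3.07) = [[e^(−iθ/2), 0], [0, e^(iθ/2)]] with e^(±iθ/2) = cos(θ/2) ± i·sin(θ/2); θ = 3.07, cos(θ/2) ≈ 0.0357887, sin(θ/2) ≈ 0.999359.
With a = amp(|0⟩) = -0.8688 and b = amp(|1⟩) = (0.3791 + 0.3187i):
new amp(|0⟩) = (0.0357887 - 0.999359i)·a = (-0.03109 + 0.8682i)
new amp(|1⟩) = (0.0357887 + 0.999359i)·b = (-0.3049 + 0.3903i)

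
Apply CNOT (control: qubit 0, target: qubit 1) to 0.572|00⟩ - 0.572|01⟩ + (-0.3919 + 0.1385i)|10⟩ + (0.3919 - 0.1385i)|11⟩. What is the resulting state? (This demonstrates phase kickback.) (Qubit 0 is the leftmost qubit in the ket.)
0.572|00⟩ - 0.572|01⟩ + (0.3919 - 0.1385i)|10⟩ + (-0.3919 + 0.1385i)|11⟩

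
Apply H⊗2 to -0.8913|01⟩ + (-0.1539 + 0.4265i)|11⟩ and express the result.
(-0.5226 + 0.2133i)|00⟩ + (0.5226 - 0.2133i)|01⟩ + (-0.3687 - 0.2133i)|10⟩ + (0.3687 + 0.2133i)|11⟩

H⊗2 gives amp(|y⟩) = (1/2) Σ_x (−1)^(x·y) amp(|x⟩), where x·y is the number of positions in which both x and y have a 1.
|00⟩: (-0.8913 + (-0.1539 + 0.4265i))/2 = (-0.5226 + 0.2133i)
|01⟩: (0.8913 - (-0.1539 + 0.4265i))/2 = (0.5226 - 0.2133i)
|10⟩: (-0.8913 - (-0.1539 + 0.4265i))/2 = (-0.3687 - 0.2133i)
|11⟩: (0.8913 + (-0.1539 + 0.4265i))/2 = (0.3687 + 0.2133i)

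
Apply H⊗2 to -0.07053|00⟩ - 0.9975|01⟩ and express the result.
-0.534|00⟩ + 0.4635|01⟩ - 0.534|10⟩ + 0.4635|11⟩

H⊗2 gives amp(|y⟩) = (1/2) Σ_x (−1)^(x·y) amp(|x⟩), where x·y is the number of positions in which both x and y have a 1.
|00⟩: (-0.07053 - 0.9975)/2 = -0.534
|01⟩: (-0.07053 + 0.9975)/2 = 0.4635
|10⟩: (-0.07053 - 0.9975)/2 = -0.534
|11⟩: (-0.07053 + 0.9975)/2 = 0.4635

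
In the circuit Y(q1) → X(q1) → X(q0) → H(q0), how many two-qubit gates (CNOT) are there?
0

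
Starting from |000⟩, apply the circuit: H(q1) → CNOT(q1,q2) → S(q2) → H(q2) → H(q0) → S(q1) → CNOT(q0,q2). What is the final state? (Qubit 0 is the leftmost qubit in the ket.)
1/√8|000⟩ + 1/√8|001⟩ - 1/√8|010⟩ + 1/√8|011⟩ + 1/√8|100⟩ + 1/√8|101⟩ + 1/√8|110⟩ - 1/√8|111⟩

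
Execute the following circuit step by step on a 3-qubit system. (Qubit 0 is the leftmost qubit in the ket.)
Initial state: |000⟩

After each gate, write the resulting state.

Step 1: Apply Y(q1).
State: i|010⟩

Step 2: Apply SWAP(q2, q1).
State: i|001⟩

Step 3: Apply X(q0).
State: i|101⟩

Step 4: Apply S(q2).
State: -|101⟩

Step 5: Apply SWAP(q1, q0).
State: -|011⟩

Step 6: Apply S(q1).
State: -i|011⟩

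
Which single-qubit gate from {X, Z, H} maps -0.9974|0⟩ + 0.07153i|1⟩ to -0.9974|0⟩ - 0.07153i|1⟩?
Z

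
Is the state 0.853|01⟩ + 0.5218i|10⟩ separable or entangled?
Entangled

Writing the state as a|00⟩ + b|01⟩ + c|10⟩ + d|11⟩, it is a product state iff ad − bc = 0.
Here (a, b, c, d) = (0, 0.853, 0.5218i, 0): ad − bc = (0)(0) − (0.853)(0.5218i) = -0.4451i ≠ 0, so the state is entangled.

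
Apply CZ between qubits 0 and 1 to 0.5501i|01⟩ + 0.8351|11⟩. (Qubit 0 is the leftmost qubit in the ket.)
0.5501i|01⟩ - 0.8351|11⟩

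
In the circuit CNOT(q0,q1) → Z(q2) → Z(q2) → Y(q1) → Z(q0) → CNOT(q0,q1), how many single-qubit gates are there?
4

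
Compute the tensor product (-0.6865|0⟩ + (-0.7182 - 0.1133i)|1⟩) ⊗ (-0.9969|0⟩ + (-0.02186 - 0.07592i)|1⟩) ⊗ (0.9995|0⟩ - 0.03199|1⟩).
0.684|000⟩ - 0.02189|001⟩ + (0.015 + 0.05209i)|010⟩ + (-0.0004801 - 0.001667i)|011⟩ + (0.7156 + 0.1129i)|100⟩ + (-0.0229 - 0.003613i)|101⟩ + (0.007095 + 0.05697i)|110⟩ + (-0.0002271 - 0.001824i)|111⟩

amp(|b₁b₂…⟩) = product of the factor amplitudes for bits b₁, b₂, …; only kets whose every factor amplitude is nonzero survive.
|000⟩: (-0.6865)(-0.9969)(0.9995) = 0.684
|001⟩: (-0.6865)(-0.9969)(-0.03199) = -0.02189
|010⟩: (-0.6865)(-0.02186 - 0.07592i)(0.9995) = (0.015 + 0.05209i)
|011⟩: (-0.6865)(-0.02186 - 0.07592i)(-0.03199) = (-0.0004801 - 0.001667i)
|100⟩: (-0.7182 - 0.1133i)(-0.9969)(0.9995) = (0.7156 + 0.1129i)
|101⟩: (-0.7182 - 0.1133i)(-0.9969)(-0.03199) = (-0.0229 - 0.003613i)
|110⟩: (-0.7182 - 0.1133i)(-0.02186 - 0.07592i)(0.9995) = (0.007095 + 0.05697i)
|111⟩: (-0.7182 - 0.1133i)(-0.02186 - 0.07592i)(-0.03199) = (-0.0002271 - 0.001824i)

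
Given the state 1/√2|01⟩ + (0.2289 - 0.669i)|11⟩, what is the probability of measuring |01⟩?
1/2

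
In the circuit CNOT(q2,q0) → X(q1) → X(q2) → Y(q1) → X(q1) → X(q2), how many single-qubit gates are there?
5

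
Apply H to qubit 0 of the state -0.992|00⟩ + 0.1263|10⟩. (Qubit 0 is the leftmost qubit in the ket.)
-0.6121|00⟩ - 0.7908|10⟩

H on qubit 0 mixes each pair of kets that differ only in qubit 0: amplitudes (a, b) of (|…0…⟩, |…1…⟩) become ((a + b)/√2, (a − b)/√2). Kets absent from the input have amplitude 0.
(|00⟩, |10⟩): (a, b) = (-0.992, 0.1263) → (-0.6121, -0.7908)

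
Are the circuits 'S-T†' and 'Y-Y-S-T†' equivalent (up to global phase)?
Yes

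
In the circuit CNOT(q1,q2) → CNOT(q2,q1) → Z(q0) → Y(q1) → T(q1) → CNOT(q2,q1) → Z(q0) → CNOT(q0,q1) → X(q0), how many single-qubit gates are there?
5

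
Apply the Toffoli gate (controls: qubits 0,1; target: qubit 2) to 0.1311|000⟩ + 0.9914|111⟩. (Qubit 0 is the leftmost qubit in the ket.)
0.1311|000⟩ + 0.9914|110⟩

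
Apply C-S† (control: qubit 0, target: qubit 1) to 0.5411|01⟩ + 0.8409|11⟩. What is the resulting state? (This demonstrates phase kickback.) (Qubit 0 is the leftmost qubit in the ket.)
0.5411|01⟩ - 0.8409i|11⟩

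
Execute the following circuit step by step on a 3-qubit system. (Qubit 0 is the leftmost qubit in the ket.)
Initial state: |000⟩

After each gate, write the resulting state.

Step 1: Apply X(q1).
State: |010⟩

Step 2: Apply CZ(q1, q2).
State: |010⟩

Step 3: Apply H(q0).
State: 1/√2|010⟩ + 1/√2|110⟩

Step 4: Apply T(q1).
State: (1/2 + (1/2)i)|010⟩ + (1/2 + (1/2)i)|110⟩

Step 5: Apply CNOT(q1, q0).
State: (1/2 + (1/2)i)|010⟩ + (1/2 + (1/2)i)|110⟩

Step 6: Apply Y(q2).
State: (-1/2 + (1/2)i)|011⟩ + (-1/2 + (1/2)i)|111⟩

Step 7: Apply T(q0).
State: (-1/2 + (1/2)i)|011⟩ - 1/√2|111⟩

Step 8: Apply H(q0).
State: (-0.8536 + (1/√8)i)|011⟩ + (0.1464 + (1/√8)i)|111⟩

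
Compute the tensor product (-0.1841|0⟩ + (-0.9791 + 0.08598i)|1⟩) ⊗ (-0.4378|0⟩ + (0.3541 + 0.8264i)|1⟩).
0.0806|00⟩ + (-0.06519 - 0.1521i)|01⟩ + (0.4286 - 0.03764i)|10⟩ + (-0.4178 - 0.7787i)|11⟩

amp(|b₁b₂…⟩) = product of the factor amplitudes for bits b₁, b₂, …; only kets whose every factor amplitude is nonzero survive.
|00⟩: (-0.1841)(-0.4378) = 0.0806
|01⟩: (-0.1841)(0.3541 + 0.8264i) = (-0.06519 - 0.1521i)
|10⟩: (-0.9791 + 0.08598i)(-0.4378) = (0.4286 - 0.03764i)
|11⟩: (-0.9791 + 0.08598i)(0.3541 + 0.8264i) = (-0.4178 - 0.7787i)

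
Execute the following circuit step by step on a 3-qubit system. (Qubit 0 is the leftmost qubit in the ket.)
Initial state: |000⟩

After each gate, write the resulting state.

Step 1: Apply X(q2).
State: |001⟩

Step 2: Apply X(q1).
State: |011⟩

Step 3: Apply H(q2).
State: 1/√2|010⟩ - 1/√2|011⟩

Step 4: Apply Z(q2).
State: 1/√2|010⟩ + 1/√2|011⟩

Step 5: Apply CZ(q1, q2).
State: 1/√2|010⟩ - 1/√2|011⟩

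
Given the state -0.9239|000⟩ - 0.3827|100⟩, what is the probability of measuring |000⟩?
0.8536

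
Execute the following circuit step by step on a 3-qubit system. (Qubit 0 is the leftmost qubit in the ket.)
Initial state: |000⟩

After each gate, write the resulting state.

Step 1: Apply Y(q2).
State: i|001⟩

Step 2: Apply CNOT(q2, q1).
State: i|011⟩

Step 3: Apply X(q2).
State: i|010⟩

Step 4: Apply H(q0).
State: (1/√2)i|010⟩ + (1/√2)i|110⟩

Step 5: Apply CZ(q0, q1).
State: (1/√2)i|010⟩ - (1/√2)i|110⟩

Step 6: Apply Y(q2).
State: -1/√2|011⟩ + 1/√2|111⟩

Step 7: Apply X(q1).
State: -1/√2|001⟩ + 1/√2|101⟩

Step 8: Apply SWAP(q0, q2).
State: -1/√2|100⟩ + 1/√2|101⟩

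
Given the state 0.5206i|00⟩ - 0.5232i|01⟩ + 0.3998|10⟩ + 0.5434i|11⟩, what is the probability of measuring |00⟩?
0.271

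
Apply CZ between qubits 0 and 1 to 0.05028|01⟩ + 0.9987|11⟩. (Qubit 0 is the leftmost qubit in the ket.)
0.05028|01⟩ - 0.9987|11⟩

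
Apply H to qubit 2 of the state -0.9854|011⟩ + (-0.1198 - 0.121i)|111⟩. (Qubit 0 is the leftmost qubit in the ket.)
-0.6968|010⟩ + 0.6968|011⟩ + (-0.08471 - 0.08556i)|110⟩ + (0.08471 + 0.08556i)|111⟩

H on qubit 2 mixes each pair of kets that differ only in qubit 2: amplitudes (a, b) of (|…0…⟩, |…1…⟩) become ((a + b)/√2, (a − b)/√2). Kets absent from the input have amplitude 0.
(|010⟩, |011⟩): (a, b) = (0, -0.9854) → (-0.6968, 0.6968)
(|110⟩, |111⟩): (a, b) = (0, (-0.1198 - 0.121i)) → ((-0.08471 - 0.08556i), (0.08471 + 0.08556i))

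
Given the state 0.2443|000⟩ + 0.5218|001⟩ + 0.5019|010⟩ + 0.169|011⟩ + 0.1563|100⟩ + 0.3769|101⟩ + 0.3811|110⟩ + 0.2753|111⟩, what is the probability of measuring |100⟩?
0.02443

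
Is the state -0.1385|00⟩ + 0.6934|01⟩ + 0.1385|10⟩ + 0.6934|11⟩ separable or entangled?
Entangled

Writing the state as a|00⟩ + b|01⟩ + c|10⟩ + d|11⟩, it is a product state iff ad − bc = 0.
Here (a, b, c, d) = (-0.1385, 0.6934, 0.1385, 0.6934): ad − bc = (-0.1385)(0.6934) − (0.6934)(0.1385) = -0.1921 ≠ 0, so the state is entangled.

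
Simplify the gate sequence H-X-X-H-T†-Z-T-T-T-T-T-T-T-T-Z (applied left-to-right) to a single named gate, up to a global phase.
T†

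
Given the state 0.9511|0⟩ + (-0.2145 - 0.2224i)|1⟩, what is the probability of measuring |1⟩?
0.09547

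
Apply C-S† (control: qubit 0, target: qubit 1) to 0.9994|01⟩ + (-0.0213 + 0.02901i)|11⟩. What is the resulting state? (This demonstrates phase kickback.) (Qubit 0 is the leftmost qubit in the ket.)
0.9994|01⟩ + (0.02901 + 0.0213i)|11⟩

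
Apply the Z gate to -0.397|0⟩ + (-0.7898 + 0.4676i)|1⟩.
-0.397|0⟩ + (0.7898 - 0.4676i)|1⟩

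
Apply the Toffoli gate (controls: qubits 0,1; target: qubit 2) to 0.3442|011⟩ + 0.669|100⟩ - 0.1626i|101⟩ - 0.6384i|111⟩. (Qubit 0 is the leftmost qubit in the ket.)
0.3442|011⟩ + 0.669|100⟩ - 0.1626i|101⟩ - 0.6384i|110⟩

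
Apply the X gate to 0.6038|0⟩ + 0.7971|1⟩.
0.7971|0⟩ + 0.6038|1⟩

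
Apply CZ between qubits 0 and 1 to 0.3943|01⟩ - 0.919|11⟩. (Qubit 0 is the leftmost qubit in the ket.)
0.3943|01⟩ + 0.919|11⟩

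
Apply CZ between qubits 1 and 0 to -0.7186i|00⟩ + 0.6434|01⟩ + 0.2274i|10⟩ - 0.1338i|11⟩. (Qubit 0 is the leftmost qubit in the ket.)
-0.7186i|00⟩ + 0.6434|01⟩ + 0.2274i|10⟩ + 0.1338i|11⟩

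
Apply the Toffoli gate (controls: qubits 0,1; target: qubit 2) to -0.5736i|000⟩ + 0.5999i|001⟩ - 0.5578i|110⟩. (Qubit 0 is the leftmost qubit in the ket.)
-0.5736i|000⟩ + 0.5999i|001⟩ - 0.5578i|111⟩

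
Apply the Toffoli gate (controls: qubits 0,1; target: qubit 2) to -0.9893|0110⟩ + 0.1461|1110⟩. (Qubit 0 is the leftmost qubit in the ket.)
-0.9893|0110⟩ + 0.1461|1100⟩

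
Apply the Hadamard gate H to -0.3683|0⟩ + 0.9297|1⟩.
0.397|0⟩ - 0.9178|1⟩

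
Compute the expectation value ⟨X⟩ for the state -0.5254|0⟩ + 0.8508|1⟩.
-0.894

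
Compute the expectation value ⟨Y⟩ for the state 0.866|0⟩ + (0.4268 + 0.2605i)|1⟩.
0.4512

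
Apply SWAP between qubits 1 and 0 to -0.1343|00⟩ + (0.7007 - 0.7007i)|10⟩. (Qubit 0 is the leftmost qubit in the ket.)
-0.1343|00⟩ + (0.7007 - 0.7007i)|01⟩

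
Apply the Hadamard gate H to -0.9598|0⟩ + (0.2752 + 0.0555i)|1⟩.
(-0.4841 + 0.03924i)|0⟩ + (-0.8733 - 0.03924i)|1⟩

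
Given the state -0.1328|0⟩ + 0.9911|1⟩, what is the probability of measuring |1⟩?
0.9823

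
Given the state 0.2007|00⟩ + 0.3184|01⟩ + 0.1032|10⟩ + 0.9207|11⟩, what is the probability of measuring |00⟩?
0.04028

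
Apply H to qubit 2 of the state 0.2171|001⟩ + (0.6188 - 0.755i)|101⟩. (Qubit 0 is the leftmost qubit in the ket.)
0.1535|000⟩ - 0.1535|001⟩ + (0.4376 - 0.5339i)|100⟩ + (-0.4376 + 0.5339i)|101⟩

H on qubit 2 mixes each pair of kets that differ only in qubit 2: amplitudes (a, b) of (|…0…⟩, |…1…⟩) become ((a + b)/√2, (a − b)/√2). Kets absent from the input have amplitude 0.
(|000⟩, |001⟩): (a, b) = (0, 0.2171) → (0.1535, -0.1535)
(|100⟩, |101⟩): (a, b) = (0, (0.6188 - 0.755i)) → ((0.4376 - 0.5339i), (-0.4376 + 0.5339i))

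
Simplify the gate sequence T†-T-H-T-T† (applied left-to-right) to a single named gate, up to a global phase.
H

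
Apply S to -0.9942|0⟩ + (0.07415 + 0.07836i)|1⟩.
-0.9942|0⟩ + (-0.07836 + 0.07415i)|1⟩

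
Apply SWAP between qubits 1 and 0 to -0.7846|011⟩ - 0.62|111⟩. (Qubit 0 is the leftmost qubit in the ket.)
-0.7846|101⟩ - 0.62|111⟩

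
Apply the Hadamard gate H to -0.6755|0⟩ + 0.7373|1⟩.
0.0437|0⟩ - 0.999|1⟩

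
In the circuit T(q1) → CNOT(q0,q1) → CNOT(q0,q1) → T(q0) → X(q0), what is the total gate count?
5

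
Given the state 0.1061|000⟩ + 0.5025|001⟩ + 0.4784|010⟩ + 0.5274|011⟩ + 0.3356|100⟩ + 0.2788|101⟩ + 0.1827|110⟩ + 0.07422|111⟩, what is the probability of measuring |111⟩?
0.005509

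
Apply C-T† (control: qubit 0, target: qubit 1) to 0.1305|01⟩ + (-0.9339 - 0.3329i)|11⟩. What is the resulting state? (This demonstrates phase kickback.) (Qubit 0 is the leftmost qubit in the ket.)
0.1305|01⟩ + (-0.8958 + 0.425i)|11⟩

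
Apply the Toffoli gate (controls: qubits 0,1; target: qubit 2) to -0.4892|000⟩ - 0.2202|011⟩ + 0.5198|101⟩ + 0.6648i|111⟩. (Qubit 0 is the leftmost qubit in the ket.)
-0.4892|000⟩ - 0.2202|011⟩ + 0.5198|101⟩ + 0.6648i|110⟩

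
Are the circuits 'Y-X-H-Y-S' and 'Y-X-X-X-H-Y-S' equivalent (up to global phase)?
Yes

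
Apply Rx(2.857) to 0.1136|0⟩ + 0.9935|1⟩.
(0.01611 - 0.9835i)|0⟩ + (0.1409 - 0.1125i)|1⟩

Rx(2.857) = [[cos(θ/2), −i·sin(θ/2)], [−i·sin(θ/2), cos(θ/2)]]; θ = 2.857, cos(θ/2) ≈ 0.141817, sin(θ/2) ≈ 0.989893.
With a = amp(|0⟩) = 0.1136 and b = amp(|1⟩) = 0.9935:
new amp(|0⟩) = (0.141817)·a + (-0.989893i)·b = (0.01611 - 0.9835i)
new amp(|1⟩) = (-0.989893i)·a + (0.141817)·b = (0.1409 - 0.1125i)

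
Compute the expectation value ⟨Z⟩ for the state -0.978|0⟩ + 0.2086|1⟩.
0.913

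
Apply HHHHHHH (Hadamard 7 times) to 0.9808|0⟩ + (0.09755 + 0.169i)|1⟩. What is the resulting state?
(0.7625 + 0.1195i)|0⟩ + (0.6246 - 0.1195i)|1⟩

H² = I, so H^7 = H: a single Hadamard. With (a, b) = (0.9808, (0.09755 + 0.169i)), H gives ((a + b)/√2, (a − b)/√2) = ((0.7625 + 0.1195i), (0.6246 - 0.1195i)).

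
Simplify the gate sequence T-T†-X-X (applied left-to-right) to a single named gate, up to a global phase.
I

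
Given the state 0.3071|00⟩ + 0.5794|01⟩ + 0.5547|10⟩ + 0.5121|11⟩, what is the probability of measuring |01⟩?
0.3357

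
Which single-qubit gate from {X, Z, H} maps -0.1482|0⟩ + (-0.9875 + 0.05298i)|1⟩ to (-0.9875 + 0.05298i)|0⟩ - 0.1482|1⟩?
X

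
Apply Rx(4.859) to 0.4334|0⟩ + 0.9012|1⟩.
(-0.3281 - 0.5889i)|0⟩ + (-0.6822 - 0.2832i)|1⟩

Rx(4.859) = [[cos(θ/2), −i·sin(θ/2)], [−i·sin(θ/2), cos(θ/2)]]; θ = 4.859, cos(θ/2) ≈ -0.756996, sin(θ/2) ≈ 0.653419.
With a = amp(|0⟩) = 0.4334 and b = amp(|1⟩) = 0.9012:
new amp(|0⟩) = (-0.756996)·a + (-0.653419i)·b = (-0.3281 - 0.5889i)
new amp(|1⟩) = (-0.653419i)·a + (-0.756996)·b = (-0.6822 - 0.2832i)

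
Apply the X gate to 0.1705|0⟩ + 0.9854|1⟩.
0.9854|0⟩ + 0.1705|1⟩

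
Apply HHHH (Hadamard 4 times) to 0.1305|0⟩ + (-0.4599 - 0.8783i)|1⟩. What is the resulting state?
0.1305|0⟩ + (-0.4599 - 0.8783i)|1⟩

H² = I, so an even number of Hadamards cancels: H^4 = I and the state is unchanged.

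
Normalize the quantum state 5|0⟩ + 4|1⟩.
0.7809|0⟩ + 0.6247|1⟩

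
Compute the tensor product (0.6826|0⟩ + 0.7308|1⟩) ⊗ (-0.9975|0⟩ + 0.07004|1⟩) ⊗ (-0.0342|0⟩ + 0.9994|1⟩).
0.02329|000⟩ - 0.6805|001⟩ - 0.001635|010⟩ + 0.04778|011⟩ + 0.02493|100⟩ - 0.7285|101⟩ - 0.001751|110⟩ + 0.05115|111⟩

amp(|b₁b₂…⟩) = product of the factor amplitudes for bits b₁, b₂, …; only kets whose every factor amplitude is nonzero survive.
|000⟩: (0.6826)(-0.9975)(-0.0342) = 0.02329
|001⟩: (0.6826)(-0.9975)(0.9994) = -0.6805
|010⟩: (0.6826)(0.07004)(-0.0342) = -0.001635
|011⟩: (0.6826)(0.07004)(0.9994) = 0.04778
|100⟩: (0.7308)(-0.9975)(-0.0342) = 0.02493
|101⟩: (0.7308)(-0.9975)(0.9994) = -0.7285
|110⟩: (0.7308)(0.07004)(-0.0342) = -0.001751
|111⟩: (0.7308)(0.07004)(0.9994) = 0.05115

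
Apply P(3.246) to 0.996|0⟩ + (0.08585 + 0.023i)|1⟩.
0.996|0⟩ + (-0.08299 - 0.03182i)|1⟩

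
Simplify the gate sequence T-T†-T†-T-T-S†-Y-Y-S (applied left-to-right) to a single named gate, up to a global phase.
T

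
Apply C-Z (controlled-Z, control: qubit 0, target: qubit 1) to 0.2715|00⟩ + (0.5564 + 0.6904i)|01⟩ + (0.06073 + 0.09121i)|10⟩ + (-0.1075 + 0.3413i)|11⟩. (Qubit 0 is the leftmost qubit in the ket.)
0.2715|00⟩ + (0.5564 + 0.6904i)|01⟩ + (0.06073 + 0.09121i)|10⟩ + (0.1075 - 0.3413i)|11⟩

C-Z leaves the control-|0⟩ kets |00⟩, |01⟩ unchanged and applies Z to qubit 1 on the control-|1⟩ pair (|10⟩, |11⟩).
Z = [[1, 0], [0, -1]].
With a = amp(|10⟩) = (0.06073 + 0.09121i) and b = amp(|11⟩) = (-0.1075 + 0.3413i):
new amp(|10⟩) = (1)·a = (0.06073 + 0.09121i)
new amp(|11⟩) = (-1)·b = (0.1075 - 0.3413i)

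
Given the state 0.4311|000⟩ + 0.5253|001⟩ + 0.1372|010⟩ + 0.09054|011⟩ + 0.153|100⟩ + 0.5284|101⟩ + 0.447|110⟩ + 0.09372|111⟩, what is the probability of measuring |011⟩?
0.008197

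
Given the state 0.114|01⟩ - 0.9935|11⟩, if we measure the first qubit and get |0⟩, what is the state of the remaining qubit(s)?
|1⟩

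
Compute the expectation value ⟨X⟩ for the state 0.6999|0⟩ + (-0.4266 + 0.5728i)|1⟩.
-0.5972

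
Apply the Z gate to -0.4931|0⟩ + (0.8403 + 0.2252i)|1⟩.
-0.4931|0⟩ + (-0.8403 - 0.2252i)|1⟩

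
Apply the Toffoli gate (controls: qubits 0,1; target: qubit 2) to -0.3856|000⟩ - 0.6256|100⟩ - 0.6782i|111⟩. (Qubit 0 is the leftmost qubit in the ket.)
-0.3856|000⟩ - 0.6256|100⟩ - 0.6782i|110⟩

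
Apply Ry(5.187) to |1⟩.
-0.5211|0⟩ - 0.8535|1⟩

Ry(5.187) = [[cos(θ/2), −sin(θ/2)], [sin(θ/2), cos(θ/2)]]; θ = 5.187, cos(θ/2) ≈ -0.85352, sin(θ/2) ≈ 0.52106.
With a = amp(|0⟩) = 0 and b = amp(|1⟩) = 1:
new amp(|0⟩) = (-0.85352)·a + (-0.52106)·b = -0.5211
new amp(|1⟩) = (0.52106)·a + (-0.85352)·b = -0.8535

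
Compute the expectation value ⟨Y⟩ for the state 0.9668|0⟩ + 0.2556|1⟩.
0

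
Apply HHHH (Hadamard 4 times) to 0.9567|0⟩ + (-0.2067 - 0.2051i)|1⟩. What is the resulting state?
0.9567|0⟩ + (-0.2067 - 0.2051i)|1⟩

H² = I, so an even number of Hadamards cancels: H^4 = I and the state is unchanged.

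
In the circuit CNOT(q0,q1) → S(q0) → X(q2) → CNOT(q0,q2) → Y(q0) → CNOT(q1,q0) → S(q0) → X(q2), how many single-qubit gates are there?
5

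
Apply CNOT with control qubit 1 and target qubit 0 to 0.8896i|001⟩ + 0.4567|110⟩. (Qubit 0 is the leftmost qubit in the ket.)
0.8896i|001⟩ + 0.4567|010⟩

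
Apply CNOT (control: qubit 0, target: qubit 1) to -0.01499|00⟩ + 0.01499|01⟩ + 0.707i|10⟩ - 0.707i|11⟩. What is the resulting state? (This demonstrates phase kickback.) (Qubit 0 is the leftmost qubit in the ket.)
-0.01499|00⟩ + 0.01499|01⟩ - 0.707i|10⟩ + 0.707i|11⟩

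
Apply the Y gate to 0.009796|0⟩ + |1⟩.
-i|0⟩ + 0.009796i|1⟩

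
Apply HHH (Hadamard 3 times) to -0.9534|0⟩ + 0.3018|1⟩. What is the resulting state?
-0.4608|0⟩ - 0.8876|1⟩

H² = I, so H^3 = H: a single Hadamard. With (a, b) = (-0.9534, 0.3018), H gives ((a + b)/√2, (a − b)/√2) = (-0.4608, -0.8876).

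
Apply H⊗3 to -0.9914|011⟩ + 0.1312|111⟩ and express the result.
-0.3041|000⟩ + 0.3041|001⟩ + 0.3041|010⟩ - 0.3041|011⟩ - 0.3969|100⟩ + 0.3969|101⟩ + 0.3969|110⟩ - 0.3969|111⟩

H⊗3 gives amp(|y⟩) = (1/2√2) Σ_x (−1)^(x·y) amp(|x⟩), where x·y is the number of positions in which both x and y have a 1.
|000⟩: (-0.9914 + 0.1312)/(2√2) = -0.3041
|001⟩: (0.9914 - 0.1312)/(2√2) = 0.3041
|010⟩: (0.9914 - 0.1312)/(2√2) = 0.3041
|011⟩: (-0.9914 + 0.1312)/(2√2) = -0.3041
|100⟩: (-0.9914 - 0.1312)/(2√2) = -0.3969
|101⟩: (0.9914 + 0.1312)/(2√2) = 0.3969
|110⟩: (0.9914 + 0.1312)/(2√2) = 0.3969
|111⟩: (-0.9914 - 0.1312)/(2√2) = -0.3969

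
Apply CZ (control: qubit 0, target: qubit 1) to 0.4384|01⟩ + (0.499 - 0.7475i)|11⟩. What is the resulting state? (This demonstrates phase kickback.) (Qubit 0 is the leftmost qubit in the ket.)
0.4384|01⟩ + (-0.499 + 0.7475i)|11⟩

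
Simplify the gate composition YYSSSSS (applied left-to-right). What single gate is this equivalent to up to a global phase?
S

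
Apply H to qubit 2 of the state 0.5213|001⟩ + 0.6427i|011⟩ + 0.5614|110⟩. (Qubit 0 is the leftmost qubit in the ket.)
0.3686|000⟩ - 0.3686|001⟩ + 0.4545i|010⟩ - 0.4545i|011⟩ + 0.397|110⟩ + 0.397|111⟩

H on qubit 2 mixes each pair of kets that differ only in qubit 2: amplitudes (a, b) of (|…0…⟩, |…1…⟩) become ((a + b)/√2, (a − b)/√2). Kets absent from the input have amplitude 0.
(|000⟩, |001⟩): (a, b) = (0, 0.5213) → (0.3686, -0.3686)
(|010⟩, |011⟩): (a, b) = (0, 0.6427i) → (0.4545i, -0.4545i)
(|110⟩, |111⟩): (a, b) = (0.5614, 0) → (0.397, 0.397)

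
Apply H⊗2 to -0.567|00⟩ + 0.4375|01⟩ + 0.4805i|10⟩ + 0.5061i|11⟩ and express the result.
(-0.06475 + 0.4933i)|00⟩ + (-0.5023 - 0.0128i)|01⟩ + (-0.06475 - 0.4933i)|10⟩ + (-0.5023 + 0.0128i)|11⟩

H⊗2 gives amp(|y⟩) = (1/2) Σ_x (−1)^(x·y) amp(|x⟩), where x·y is the number of positions in which both x and y have a 1.
|00⟩: (-0.567 + 0.4375 + 0.4805i + 0.5061i)/2 = (-0.06475 + 0.4933i)
|01⟩: (-0.567 - 0.4375 + 0.4805i - 0.5061i)/2 = (-0.5023 - 0.0128i)
|10⟩: (-0.567 + 0.4375 - 0.4805i - 0.5061i)/2 = (-0.06475 - 0.4933i)
|11⟩: (-0.567 - 0.4375 - 0.4805i + 0.5061i)/2 = (-0.5023 + 0.0128i)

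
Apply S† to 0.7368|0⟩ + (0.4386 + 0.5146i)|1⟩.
0.7368|0⟩ + (0.5146 - 0.4386i)|1⟩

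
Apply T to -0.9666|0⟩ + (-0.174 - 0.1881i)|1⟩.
-0.9666|0⟩ + (0.00997 - 0.256i)|1⟩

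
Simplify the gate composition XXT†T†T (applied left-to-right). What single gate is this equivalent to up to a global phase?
T†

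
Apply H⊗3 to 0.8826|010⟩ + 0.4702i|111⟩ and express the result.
(0.312 + 0.1662i)|000⟩ + (0.312 - 0.1662i)|001⟩ + (-0.312 - 0.1662i)|010⟩ + (-0.312 + 0.1662i)|011⟩ + (0.312 - 0.1662i)|100⟩ + (0.312 + 0.1662i)|101⟩ + (-0.312 + 0.1662i)|110⟩ + (-0.312 - 0.1662i)|111⟩

H⊗3 gives amp(|y⟩) = (1/2√2) Σ_x (−1)^(x·y) amp(|x⟩), where x·y is the number of positions in which both x and y have a 1.
|000⟩: (0.8826 + 0.4702i)/(2√2) = (0.312 + 0.1662i)
|001⟩: (0.8826 - 0.4702i)/(2√2) = (0.312 - 0.1662i)
|010⟩: (-0.8826 - 0.4702i)/(2√2) = (-0.312 - 0.1662i)
|011⟩: (-0.8826 + 0.4702i)/(2√2) = (-0.312 + 0.1662i)
|100⟩: (0.8826 - 0.4702i)/(2√2) = (0.312 - 0.1662i)
|101⟩: (0.8826 + 0.4702i)/(2√2) = (0.312 + 0.1662i)
|110⟩: (-0.8826 + 0.4702i)/(2√2) = (-0.312 + 0.1662i)
|111⟩: (-0.8826 - 0.4702i)/(2√2) = (-0.312 - 0.1662i)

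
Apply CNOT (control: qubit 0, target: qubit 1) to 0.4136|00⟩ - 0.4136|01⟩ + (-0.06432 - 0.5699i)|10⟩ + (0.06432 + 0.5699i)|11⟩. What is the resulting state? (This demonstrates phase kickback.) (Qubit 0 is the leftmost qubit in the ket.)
0.4136|00⟩ - 0.4136|01⟩ + (0.06432 + 0.5699i)|10⟩ + (-0.06432 - 0.5699i)|11⟩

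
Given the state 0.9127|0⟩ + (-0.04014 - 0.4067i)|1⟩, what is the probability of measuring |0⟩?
0.833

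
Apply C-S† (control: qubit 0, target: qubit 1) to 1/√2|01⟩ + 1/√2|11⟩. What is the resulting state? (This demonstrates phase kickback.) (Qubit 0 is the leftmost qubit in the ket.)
1/√2|01⟩ - (1/√2)i|11⟩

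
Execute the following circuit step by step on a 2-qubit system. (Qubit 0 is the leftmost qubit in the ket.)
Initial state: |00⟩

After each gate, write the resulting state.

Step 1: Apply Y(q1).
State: i|01⟩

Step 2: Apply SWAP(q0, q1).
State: i|10⟩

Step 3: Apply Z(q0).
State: -i|10⟩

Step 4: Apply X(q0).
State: -i|00⟩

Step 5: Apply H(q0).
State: -(1/√2)i|00⟩ - (1/√2)i|10⟩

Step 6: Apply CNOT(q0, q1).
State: -(1/√2)i|00⟩ - (1/√2)i|11⟩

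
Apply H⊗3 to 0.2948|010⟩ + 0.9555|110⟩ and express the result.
0.442|000⟩ + 0.442|001⟩ - 0.442|010⟩ - 0.442|011⟩ - 0.2336|100⟩ - 0.2336|101⟩ + 0.2336|110⟩ + 0.2336|111⟩

H⊗3 gives amp(|y⟩) = (1/2√2) Σ_x (−1)^(x·y) amp(|x⟩), where x·y is the number of positions in which both x and y have a 1.
|000⟩: (0.2948 + 0.9555)/(2√2) = 0.442
|001⟩: (0.2948 + 0.9555)/(2√2) = 0.442
|010⟩: (-0.2948 - 0.9555)/(2√2) = -0.442
|011⟩: (-0.2948 - 0.9555)/(2√2) = -0.442
|100⟩: (0.2948 - 0.9555)/(2√2) = -0.2336
|101⟩: (0.2948 - 0.9555)/(2√2) = -0.2336
|110⟩: (-0.2948 + 0.9555)/(2√2) = 0.2336
|111⟩: (-0.2948 + 0.9555)/(2√2) = 0.2336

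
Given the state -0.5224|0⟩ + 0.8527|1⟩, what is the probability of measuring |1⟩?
0.7271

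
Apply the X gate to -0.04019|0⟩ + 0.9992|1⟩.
0.9992|0⟩ - 0.04019|1⟩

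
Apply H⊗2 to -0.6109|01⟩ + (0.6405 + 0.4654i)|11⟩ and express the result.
(0.0148 + 0.2327i)|00⟩ + (-0.0148 - 0.2327i)|01⟩ + (-0.6257 - 0.2327i)|10⟩ + (0.6257 + 0.2327i)|11⟩

H⊗2 gives amp(|y⟩) = (1/2) Σ_x (−1)^(x·y) amp(|x⟩), where x·y is the number of positions in which both x and y have a 1.
|00⟩: (-0.6109 + (0.6405 + 0.4654i))/2 = (0.0148 + 0.2327i)
|01⟩: (0.6109 - (0.6405 + 0.4654i))/2 = (-0.0148 - 0.2327i)
|10⟩: (-0.6109 - (0.6405 + 0.4654i))/2 = (-0.6257 - 0.2327i)
|11⟩: (0.6109 + (0.6405 + 0.4654i))/2 = (0.6257 + 0.2327i)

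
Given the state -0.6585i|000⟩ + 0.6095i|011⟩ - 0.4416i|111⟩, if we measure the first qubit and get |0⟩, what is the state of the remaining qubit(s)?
-0.7339i|00⟩ + 0.6793i|11⟩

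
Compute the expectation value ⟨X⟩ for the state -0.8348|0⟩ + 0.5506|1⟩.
-0.9193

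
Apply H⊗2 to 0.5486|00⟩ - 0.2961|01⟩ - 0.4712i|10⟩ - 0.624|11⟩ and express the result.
(-0.1858 - 0.2356i)|00⟩ + (0.7344 - 0.2356i)|01⟩ + (0.4383 + 0.2356i)|10⟩ + (0.1104 + 0.2356i)|11⟩

H⊗2 gives amp(|y⟩) = (1/2) Σ_x (−1)^(x·y) amp(|x⟩), where x·y is the number of positions in which both x and y have a 1.
|00⟩: (0.5486 - 0.2961 - 0.4712i - 0.624)/2 = (-0.1858 - 0.2356i)
|01⟩: (0.5486 + 0.2961 - 0.4712i + 0.624)/2 = (0.7344 - 0.2356i)
|10⟩: (0.5486 - 0.2961 + 0.4712i + 0.624)/2 = (0.4383 + 0.2356i)
|11⟩: (0.5486 + 0.2961 + 0.4712i - 0.624)/2 = (0.1104 + 0.2356i)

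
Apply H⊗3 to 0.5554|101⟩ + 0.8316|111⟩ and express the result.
0.4904|000⟩ - 0.4904|001⟩ - 0.09765|010⟩ + 0.09765|011⟩ - 0.4904|100⟩ + 0.4904|101⟩ + 0.09765|110⟩ - 0.09765|111⟩

H⊗3 gives amp(|y⟩) = (1/2√2) Σ_x (−1)^(x·y) amp(|x⟩), where x·y is the number of positions in which both x and y have a 1.
|000⟩: (0.5554 + 0.8316)/(2√2) = 0.4904
|001⟩: (-0.5554 - 0.8316)/(2√2) = -0.4904
|010⟩: (0.5554 - 0.8316)/(2√2) = -0.09765
|011⟩: (-0.5554 + 0.8316)/(2√2) = 0.09765
|100⟩: (-0.5554 - 0.8316)/(2√2) = -0.4904
|101⟩: (0.5554 + 0.8316)/(2√2) = 0.4904
|110⟩: (-0.5554 + 0.8316)/(2√2) = 0.09765
|111⟩: (0.5554 - 0.8316)/(2√2) = -0.09765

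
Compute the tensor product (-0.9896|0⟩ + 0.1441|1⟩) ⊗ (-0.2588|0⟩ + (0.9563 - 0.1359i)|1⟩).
0.2561|00⟩ + (-0.9464 + 0.1345i)|01⟩ - 0.03729|10⟩ + (0.1378 - 0.01958i)|11⟩

amp(|b₁b₂…⟩) = product of the factor amplitudes for bits b₁, b₂, …; only kets whose every factor amplitude is nonzero survive.
|00⟩: (-0.9896)(-0.2588) = 0.2561
|01⟩: (-0.9896)(0.9563 - 0.1359i) = (-0.9464 + 0.1345i)
|10⟩: (0.1441)(-0.2588) = -0.03729
|11⟩: (0.1441)(0.9563 - 0.1359i) = (0.1378 - 0.01958i)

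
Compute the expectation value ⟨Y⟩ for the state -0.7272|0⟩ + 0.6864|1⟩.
0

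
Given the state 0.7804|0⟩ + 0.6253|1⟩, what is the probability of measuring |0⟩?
0.609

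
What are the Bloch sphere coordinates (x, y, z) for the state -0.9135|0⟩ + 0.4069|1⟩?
(-0.7434, 0, 0.6689)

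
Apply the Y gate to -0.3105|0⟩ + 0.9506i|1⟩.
0.9506|0⟩ - 0.3105i|1⟩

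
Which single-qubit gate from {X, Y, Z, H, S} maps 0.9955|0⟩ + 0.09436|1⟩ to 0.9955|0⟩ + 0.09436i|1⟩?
S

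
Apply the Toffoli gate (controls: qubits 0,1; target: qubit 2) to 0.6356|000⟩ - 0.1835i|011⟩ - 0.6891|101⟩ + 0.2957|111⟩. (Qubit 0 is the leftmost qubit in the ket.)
0.6356|000⟩ - 0.1835i|011⟩ - 0.6891|101⟩ + 0.2957|110⟩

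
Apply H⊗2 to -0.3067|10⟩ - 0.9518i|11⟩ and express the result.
(-0.1534 - 0.4759i)|00⟩ + (-0.1534 + 0.4759i)|01⟩ + (0.1534 + 0.4759i)|10⟩ + (0.1534 - 0.4759i)|11⟩

H⊗2 gives amp(|y⟩) = (1/2) Σ_x (−1)^(x·y) amp(|x⟩), where x·y is the number of positions in which both x and y have a 1.
|00⟩: (-0.3067 - 0.9518i)/2 = (-0.1534 - 0.4759i)
|01⟩: (-0.3067 + 0.9518i)/2 = (-0.1534 + 0.4759i)
|10⟩: (0.3067 + 0.9518i)/2 = (0.1534 + 0.4759i)
|11⟩: (0.3067 - 0.9518i)/2 = (0.1534 - 0.4759i)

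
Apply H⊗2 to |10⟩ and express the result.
1/2|00⟩ + 1/2|01⟩ - 1/2|10⟩ - 1/2|11⟩

H⊗2 gives amp(|y⟩) = (1/2) Σ_x (−1)^(x·y) amp(|x⟩), where x·y is the number of positions in which both x and y have a 1.
|00⟩: (1)/2 = 1/2
|01⟩: (1)/2 = 1/2
|10⟩: (-1)/2 = -1/2
|11⟩: (-1)/2 = -1/2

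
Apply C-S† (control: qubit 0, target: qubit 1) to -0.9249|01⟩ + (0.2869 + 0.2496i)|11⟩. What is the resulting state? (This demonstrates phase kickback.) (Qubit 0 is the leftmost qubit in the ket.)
-0.9249|01⟩ + (0.2496 - 0.2869i)|11⟩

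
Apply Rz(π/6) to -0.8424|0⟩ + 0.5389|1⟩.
(-0.8137 + 0.218i)|0⟩ + (0.5205 + 0.1395i)|1⟩

Rz(π/6) = [[e^(−iθ/2), 0], [0, e^(iθ/2)]] with e^(±iθ/2) = cos(θ/2) ± i·sin(θ/2); θ = π/6, cos(θ/2) ≈ 0.965926, sin(θ/2) ≈ 0.258819.
With a = amp(|0⟩) = -0.8424 and b = amp(|1⟩) = 0.5389:
new amp(|0⟩) = (0.965926 - 0.258819i)·a = (-0.8137 + 0.218i)
new amp(|1⟩) = (0.965926 + 0.258819i)·b = (0.5205 + 0.1395i)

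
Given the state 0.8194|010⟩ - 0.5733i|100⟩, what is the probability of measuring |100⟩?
0.3287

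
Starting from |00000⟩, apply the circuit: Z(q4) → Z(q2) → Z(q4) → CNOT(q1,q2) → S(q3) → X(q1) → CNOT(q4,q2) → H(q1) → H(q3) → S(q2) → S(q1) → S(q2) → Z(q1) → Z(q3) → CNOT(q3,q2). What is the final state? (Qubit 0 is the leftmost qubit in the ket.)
1/2|00000⟩ - 1/2|00110⟩ + (1/2)i|01000⟩ - (1/2)i|01110⟩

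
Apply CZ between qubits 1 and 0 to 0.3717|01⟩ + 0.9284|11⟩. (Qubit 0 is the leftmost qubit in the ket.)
0.3717|01⟩ - 0.9284|11⟩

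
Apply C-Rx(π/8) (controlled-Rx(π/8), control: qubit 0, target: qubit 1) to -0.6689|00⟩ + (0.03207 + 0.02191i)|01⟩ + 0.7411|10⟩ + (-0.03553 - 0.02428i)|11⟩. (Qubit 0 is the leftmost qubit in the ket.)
-0.6689|00⟩ + (0.03207 + 0.02191i)|01⟩ + (0.7221 + 0.006932i)|10⟩ + (-0.03485 - 0.1684i)|11⟩

C-Rx(π/8) leaves the control-|0⟩ kets |00⟩, |01⟩ unchanged and applies Rx(π/8) to qubit 1 on the control-|1⟩ pair (|10⟩, |11⟩).
Rx(π/8) = [[cos(θ/2), −i·sin(θ/2)], [−i·sin(θ/2), cos(θ/2)]]; θ = π/8, cos(θ/2) ≈ 0.980785, sin(θ/2) ≈ 0.19509.
With a = amp(|10⟩) = 0.7411 and b = amp(|11⟩) = (-0.03553 - 0.02428i):
new amp(|10⟩) = (0.980785)·a + (-0.19509i)·b = (0.7221 + 0.006932i)
new amp(|11⟩) = (-0.19509i)·a + (0.980785)·b = (-0.03485 - 0.1684i)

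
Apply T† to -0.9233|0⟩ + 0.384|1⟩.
-0.9233|0⟩ + (0.2715 - 0.2715i)|1⟩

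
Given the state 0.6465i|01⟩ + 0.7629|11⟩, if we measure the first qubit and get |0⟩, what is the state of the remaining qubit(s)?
i|1⟩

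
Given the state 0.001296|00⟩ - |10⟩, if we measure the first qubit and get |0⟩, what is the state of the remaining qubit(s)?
|0⟩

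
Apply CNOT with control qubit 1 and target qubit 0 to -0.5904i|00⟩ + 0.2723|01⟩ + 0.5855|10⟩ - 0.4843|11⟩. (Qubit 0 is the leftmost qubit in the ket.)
-0.5904i|00⟩ - 0.4843|01⟩ + 0.5855|10⟩ + 0.2723|11⟩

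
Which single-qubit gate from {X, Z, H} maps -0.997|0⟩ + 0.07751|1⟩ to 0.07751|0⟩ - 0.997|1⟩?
X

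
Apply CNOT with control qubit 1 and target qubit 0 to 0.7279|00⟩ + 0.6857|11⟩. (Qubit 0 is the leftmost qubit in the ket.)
0.7279|00⟩ + 0.6857|01⟩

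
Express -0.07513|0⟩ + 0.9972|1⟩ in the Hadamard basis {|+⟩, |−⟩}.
0.652|+⟩ - 0.7583|−⟩

With |ψ⟩ = α|0⟩ + β|1⟩, the Hadamard-basis coefficients are ⟨+|ψ⟩ = (α + β)/√2 and ⟨−|ψ⟩ = (α − β)/√2.
Here α = -0.07513, β = 0.9972: (α + β)/√2 = 0.652, (α − β)/√2 = -0.7583.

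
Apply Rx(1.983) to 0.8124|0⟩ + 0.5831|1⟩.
(0.4447 - 0.488i)|0⟩ + (0.3192 - 0.6799i)|1⟩

Rx(1.983) = [[cos(θ/2), −i·sin(θ/2)], [−i·sin(θ/2), cos(θ/2)]]; θ = 1.983, cos(θ/2) ≈ 0.547435, sin(θ/2) ≈ 0.836848.
With a = amp(|0⟩) = 0.8124 and b = amp(|1⟩) = 0.5831:
new amp(|0⟩) = (0.547435)·a + (-0.836848i)·b = (0.4447 - 0.488i)
new amp(|1⟩) = (-0.836848i)·a + (0.547435)·b = (0.3192 - 0.6799i)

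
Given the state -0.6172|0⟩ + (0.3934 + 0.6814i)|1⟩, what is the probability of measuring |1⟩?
0.6191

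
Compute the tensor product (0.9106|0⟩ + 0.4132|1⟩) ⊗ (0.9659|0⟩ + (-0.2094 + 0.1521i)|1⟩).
0.8795|00⟩ + (-0.1907 + 0.1385i)|01⟩ + 0.3991|10⟩ + (-0.08652 + 0.06285i)|11⟩

amp(|b₁b₂…⟩) = product of the factor amplitudes for bits b₁, b₂, …; only kets whose every factor amplitude is nonzero survive.
|00⟩: (0.9106)(0.9659) = 0.8795
|01⟩: (0.9106)(-0.2094 + 0.1521i) = (-0.1907 + 0.1385i)
|10⟩: (0.4132)(0.9659) = 0.3991
|11⟩: (0.4132)(-0.2094 + 0.1521i) = (-0.08652 + 0.06285i)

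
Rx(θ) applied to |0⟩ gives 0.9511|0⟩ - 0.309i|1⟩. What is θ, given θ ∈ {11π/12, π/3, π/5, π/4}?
π/5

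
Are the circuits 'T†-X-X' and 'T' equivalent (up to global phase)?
No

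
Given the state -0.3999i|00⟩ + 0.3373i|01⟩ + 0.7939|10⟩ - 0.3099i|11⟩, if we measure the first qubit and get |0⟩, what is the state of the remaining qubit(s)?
-0.7644i|0⟩ + 0.6447i|1⟩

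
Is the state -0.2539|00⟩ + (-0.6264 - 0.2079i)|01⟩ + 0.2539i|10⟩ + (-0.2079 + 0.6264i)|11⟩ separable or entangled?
Separable

Writing the state as a|00⟩ + b|01⟩ + c|10⟩ + d|11⟩, it is a product state iff ad − bc = 0.
Here (a, b, c, d) = (-0.2539, (-0.6264 - 0.2079i), 0.2539i, (-0.2079 + 0.6264i)): ad − bc = (-0.2539)(-0.2079 + 0.6264i) − (-0.6264 - 0.2079i)(0.2539i) = 0, so the state is separable.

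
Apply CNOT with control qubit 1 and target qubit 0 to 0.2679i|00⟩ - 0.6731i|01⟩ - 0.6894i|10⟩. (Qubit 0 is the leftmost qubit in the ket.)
0.2679i|00⟩ - 0.6894i|10⟩ - 0.6731i|11⟩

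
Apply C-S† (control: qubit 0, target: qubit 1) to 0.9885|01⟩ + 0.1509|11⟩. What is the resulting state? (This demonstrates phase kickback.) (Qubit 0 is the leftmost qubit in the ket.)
0.9885|01⟩ - 0.1509i|11⟩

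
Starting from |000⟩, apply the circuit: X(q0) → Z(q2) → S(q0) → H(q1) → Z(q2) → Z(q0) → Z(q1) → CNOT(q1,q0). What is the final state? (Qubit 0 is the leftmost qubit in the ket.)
(1/√2)i|010⟩ - (1/√2)i|100⟩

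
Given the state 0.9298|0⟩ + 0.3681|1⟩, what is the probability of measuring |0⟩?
0.8645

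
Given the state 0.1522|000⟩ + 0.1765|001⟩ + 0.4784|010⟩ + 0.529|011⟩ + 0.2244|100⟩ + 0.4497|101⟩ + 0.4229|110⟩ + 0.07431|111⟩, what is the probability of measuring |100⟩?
0.05036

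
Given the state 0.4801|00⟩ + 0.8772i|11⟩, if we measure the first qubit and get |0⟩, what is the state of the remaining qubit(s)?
|0⟩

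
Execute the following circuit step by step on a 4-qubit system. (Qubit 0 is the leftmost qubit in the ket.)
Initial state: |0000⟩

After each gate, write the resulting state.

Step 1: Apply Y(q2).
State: i|0010⟩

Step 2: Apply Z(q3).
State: i|0010⟩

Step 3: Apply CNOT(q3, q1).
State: i|0010⟩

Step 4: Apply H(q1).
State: (1/√2)i|0010⟩ + (1/√2)i|0110⟩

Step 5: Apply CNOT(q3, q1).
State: (1/√2)i|0010⟩ + (1/√2)i|0110⟩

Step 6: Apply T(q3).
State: (1/√2)i|0010⟩ + (1/√2)i|0110⟩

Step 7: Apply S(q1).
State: (1/√2)i|0010⟩ - 1/√2|0110⟩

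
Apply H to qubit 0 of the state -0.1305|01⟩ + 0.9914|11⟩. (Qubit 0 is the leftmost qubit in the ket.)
0.6087|01⟩ - 0.7933|11⟩

H on qubit 0 mixes each pair of kets that differ only in qubit 0: amplitudes (a, b) of (|…0…⟩, |…1…⟩) become ((a + b)/√2, (a − b)/√2). Kets absent from the input have amplitude 0.
(|01⟩, |11⟩): (a, b) = (-0.1305, 0.9914) → (0.6087, -0.7933)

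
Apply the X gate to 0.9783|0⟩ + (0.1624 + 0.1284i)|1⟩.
(0.1624 + 0.1284i)|0⟩ + 0.9783|1⟩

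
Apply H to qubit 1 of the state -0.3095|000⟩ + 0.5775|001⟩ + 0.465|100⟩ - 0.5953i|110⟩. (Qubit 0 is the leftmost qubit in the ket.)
-0.2188|000⟩ + 0.4084|001⟩ - 0.2188|010⟩ + 0.4084|011⟩ + (0.3288 - 0.4209i)|100⟩ + (0.3288 + 0.4209i)|110⟩

H on qubit 1 mixes each pair of kets that differ only in qubit 1: amplitudes (a, b) of (|…0…⟩, |…1…⟩) become ((a + b)/√2, (a − b)/√2). Kets absent from the input have amplitude 0.
(|000⟩, |010⟩): (a, b) = (-0.3095, 0) → (-0.2188, -0.2188)
(|001⟩, |011⟩): (a, b) = (0.5775, 0) → (0.4084, 0.4084)
(|100⟩, |110⟩): (a, b) = (0.465, -0.5953i) → ((0.3288 - 0.4209i), (0.3288 + 0.4209i))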